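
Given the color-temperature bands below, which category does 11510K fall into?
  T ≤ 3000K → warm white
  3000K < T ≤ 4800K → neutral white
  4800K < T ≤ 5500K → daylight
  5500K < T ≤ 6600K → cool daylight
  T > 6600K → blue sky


Temperature: 11510K
11510K > 6600K → blue sky
Classification: blue sky


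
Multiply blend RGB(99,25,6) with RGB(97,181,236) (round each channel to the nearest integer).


Multiply: C = A×B/255, rounded to nearest integer
R: 99×97/255 = 9603/255 ≈ 37.659 → 38
G: 25×181/255 = 4525/255 ≈ 17.745 → 18
B: 6×236/255 = 1416/255 ≈ 5.553 → 6
= RGB(38, 18, 6)


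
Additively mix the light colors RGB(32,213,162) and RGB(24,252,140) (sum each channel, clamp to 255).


Additive: each channel = min(255, C₁+C₂)
R: 32+24 = 56 → 56
G: 213+252 = 465 → 255
B: 162+140 = 302 → 255
= RGB(56, 255, 255)


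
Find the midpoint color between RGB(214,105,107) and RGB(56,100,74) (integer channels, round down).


Midpoint: each channel = ⌊(C₁+C₂)/2⌋
R: ⌊(214+56)/2⌋ = 135
G: ⌊(105+100)/2⌋ = 102
B: ⌊(107+74)/2⌋ = 90
= RGB(135, 102, 90)


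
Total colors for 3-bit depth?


Colors = 2^bits = 2^3
= 8 colors


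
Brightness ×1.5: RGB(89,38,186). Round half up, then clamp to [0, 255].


Multiply each channel by 1.5, round half up, clamp to [0, 255]
R: 89×1.5 = 133.5 → round → 134
G: 38×1.5 = 57
B: 186×1.5 = 279 → clamp → 255
= RGB(134, 57, 255)


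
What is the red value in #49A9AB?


Color: #49A9AB
R = 49 = 73
G = A9 = 169
B = AB = 171
Red = 73


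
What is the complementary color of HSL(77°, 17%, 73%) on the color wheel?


Complement = opposite side of color wheel = hue + 180°
H' = (77 + 180) mod 360 = 257°
S and L unchanged.
= HSL(257°, 17%, 73%)


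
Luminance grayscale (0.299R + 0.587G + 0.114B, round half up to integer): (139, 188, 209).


Gray = 0.299×R + 0.587×G + 0.114×B
Gray = 0.299×139 + 0.587×188 + 0.114×209
Gray = 41.561 + 110.356 + 23.826
Gray = 175.743 → round half up → 176
Gray = 176


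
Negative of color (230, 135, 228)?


Invert: (255-R, 255-G, 255-B)
R: 255-230 = 25
G: 255-135 = 120
B: 255-228 = 27
= RGB(25, 120, 27)


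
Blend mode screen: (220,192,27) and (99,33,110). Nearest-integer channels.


Screen: C = 255 - (255-A)×(255-B)/255, rounded to nearest integer
R: 255 - (255-220)×(255-99)/255 = 255 - 5460/255 ≈ 255 - 21.412 = 233.588 → 234
G: 255 - (255-192)×(255-33)/255 = 255 - 13986/255 ≈ 255 - 54.847 = 200.153 → 200
B: 255 - (255-27)×(255-110)/255 = 255 - 33060/255 ≈ 255 - 129.647 = 125.353 → 125
= RGB(234, 200, 125)


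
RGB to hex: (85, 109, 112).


R = 85 → 55 (hex)
G = 109 → 6D (hex)
B = 112 → 70 (hex)
Hex = #556D70


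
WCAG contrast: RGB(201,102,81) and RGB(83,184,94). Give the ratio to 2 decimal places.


Linearize each sRGB channel c=v/255: c/12.92 if c ≤ 0.04045 else ((c+0.055)/1.055)^2.4
L = 0.2126×R_lin + 0.7152×G_lin + 0.0722×B_lin
Color 1 (201,102,81):
  R=201: 201/255≈0.7882 > 0.04045 → ((0.7882+0.055)/1.055)^2.4 ≈ 0.58408
  G=102: 102/255≈0.4000 > 0.04045 → ((0.4000+0.055)/1.055)^2.4 ≈ 0.13287
  B=81: 81/255≈0.3176 > 0.04045 → ((0.3176+0.055)/1.055)^2.4 ≈ 0.08228
  L1 = 0.2126×0.58408 + 0.7152×0.13287 + 0.0722×0.08228 ≈ 0.22514
Color 2 (83,184,94):
  R=83: 83/255≈0.3255 > 0.04045 → ((0.3255+0.055)/1.055)^2.4 ≈ 0.08650
  G=184: 184/255≈0.7216 > 0.04045 → ((0.7216+0.055)/1.055)^2.4 ≈ 0.47932
  B=94: 94/255≈0.3686 > 0.04045 → ((0.3686+0.055)/1.055)^2.4 ≈ 0.11193
  L2 = 0.2126×0.08650 + 0.7152×0.47932 + 0.0722×0.11193 ≈ 0.36928
Lighter = 0.36928, Darker = 0.22514
Ratio = (L_lighter + 0.05) / (L_darker + 0.05)
Ratio = (0.36928 + 0.05) / (0.22514 + 0.05) = 0.41928 / 0.27514 ≈ 1.5239
Ratio ≈ 1.52:1


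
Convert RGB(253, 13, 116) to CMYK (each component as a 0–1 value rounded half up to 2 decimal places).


R'=253/255≈0.9922, G'=13/255≈0.0510, B'=116/255≈0.4549
K = 1 - max(R',G',B') = 1 - 253/255 = 2/255 = 0.00784… → 0.01
(1-R'-K)/(1-K) simplifies to (max-R)/max with max = 253:
C = (253-253)/253 = 0/253 = 0 → 0.00
M = (253-13)/253 = 240/253 = 0.94861… → 0.95
Y = (253-116)/253 = 137/253 = 0.54150… → 0.54
= CMYK(0.00, 0.95, 0.54, 0.01)


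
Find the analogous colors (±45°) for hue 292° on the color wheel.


Base hue: 292°
Left analog: (292 - 45) mod 360 = 247°
Right analog: (292 + 45) mod 360 = 337°
Analogous hues = 247° and 337°


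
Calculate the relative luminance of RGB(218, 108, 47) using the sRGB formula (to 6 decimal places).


Linearize each channel (sRGB transfer function): c = v/255; c_lin = c/12.92 if c ≤ 0.04045, else ((c+0.055)/1.055)^2.4
  R: 218/255 ≈ 0.854902 > 0.04045 → ((0.854902+0.055)/1.055)^2.4 ≈ 0.701102
  G: 108/255 ≈ 0.423529 > 0.04045 → ((0.423529+0.055)/1.055)^2.4 ≈ 0.149960
  B: 47/255 ≈ 0.184314 > 0.04045 → ((0.184314+0.055)/1.055)^2.4 ≈ 0.028426
R_lin = 0.701102, G_lin = 0.149960, B_lin = 0.028426
L = 0.2126×R + 0.7152×G + 0.0722×B
L = 0.2126×0.701102 + 0.7152×0.149960 + 0.0722×0.028426
L ≈ 0.258358


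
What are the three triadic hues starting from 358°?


Triadic: equally spaced at 120° intervals
H1 = 358°
H2 = (358 + 120) mod 360 = 118°
H3 = (358 + 240) mod 360 = 238°
Triadic = 358°, 118°, 238°


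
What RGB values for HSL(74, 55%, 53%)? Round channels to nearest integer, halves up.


H=74°, S=0.55, L=0.53
C = (1-|2L-1|)×S = (1-|0.06|)×0.55 = 0.517
H' = H/60 = 74/60 ≈ 1.2333; X = C×(1-|H' mod 2 - 1|) ≈ 0.3964
m = L - C/2 = 0.53 - 0.2585 = 0.2715
Sector ⌊H'⌋ = 1 → (R',G',B') = (≈0.3964, 0.517, 0.0)
RGB = ((R'+m)×255, (G'+m)×255, (B'+m)×255) = (170.306, 201.0675, 69.2325)
Round half up → RGB(170, 201, 69)


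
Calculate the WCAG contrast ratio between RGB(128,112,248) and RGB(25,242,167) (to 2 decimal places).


Linearize each sRGB channel c=v/255: c/12.92 if c ≤ 0.04045 else ((c+0.055)/1.055)^2.4
L = 0.2126×R_lin + 0.7152×G_lin + 0.0722×B_lin
Color 1 (128,112,248):
  R=128: 128/255≈0.5020 > 0.04045 → ((0.5020+0.055)/1.055)^2.4 ≈ 0.21586
  G=112: 112/255≈0.4392 > 0.04045 → ((0.4392+0.055)/1.055)^2.4 ≈ 0.16203
  B=248: 248/255≈0.9725 > 0.04045 → ((0.9725+0.055)/1.055)^2.4 ≈ 0.93869
  L1 = 0.2126×0.21586 + 0.7152×0.16203 + 0.0722×0.93869 ≈ 0.22955
Color 2 (25,242,167):
  R=25: 25/255≈0.0980 > 0.04045 → ((0.0980+0.055)/1.055)^2.4 ≈ 0.00972
  G=242: 242/255≈0.9490 > 0.04045 → ((0.9490+0.055)/1.055)^2.4 ≈ 0.88792
  B=167: 167/255≈0.6549 > 0.04045 → ((0.6549+0.055)/1.055)^2.4 ≈ 0.38643
  L2 = 0.2126×0.00972 + 0.7152×0.88792 + 0.0722×0.38643 ≈ 0.66501
Lighter = 0.66501, Darker = 0.22955
Ratio = (L_lighter + 0.05) / (L_darker + 0.05)
Ratio = (0.66501 + 0.05) / (0.22955 + 0.05) = 0.71501 / 0.27955 ≈ 2.5577
Ratio ≈ 2.56:1


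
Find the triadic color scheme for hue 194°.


Triadic: equally spaced at 120° intervals
H1 = 194°
H2 = (194 + 120) mod 360 = 314°
H3 = (194 + 240) mod 360 = 74°
Triadic = 194°, 314°, 74°


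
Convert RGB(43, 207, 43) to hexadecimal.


R = 43 → 2B (hex)
G = 207 → CF (hex)
B = 43 → 2B (hex)
Hex = #2BCF2B


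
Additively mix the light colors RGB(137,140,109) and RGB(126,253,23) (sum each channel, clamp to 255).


Additive: each channel = min(255, C₁+C₂)
R: 137+126 = 263 → 255
G: 140+253 = 393 → 255
B: 109+23 = 132 → 132
= RGB(255, 255, 132)


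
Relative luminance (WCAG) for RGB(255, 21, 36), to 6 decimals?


Linearize each channel (sRGB transfer function): c = v/255; c_lin = c/12.92 if c ≤ 0.04045, else ((c+0.055)/1.055)^2.4
  R: 255/255 ≈ 1.000000 > 0.04045 → ((1.000000+0.055)/1.055)^2.4 ≈ 1.000000
  G: 21/255 ≈ 0.082353 > 0.04045 → ((0.082353+0.055)/1.055)^2.4 ≈ 0.007499
  B: 36/255 ≈ 0.141176 > 0.04045 → ((0.141176+0.055)/1.055)^2.4 ≈ 0.017642
R_lin = 1.000000, G_lin = 0.007499, B_lin = 0.017642
L = 0.2126×R + 0.7152×G + 0.0722×B
L = 0.2126×1.000000 + 0.7152×0.007499 + 0.0722×0.017642
L ≈ 0.219237


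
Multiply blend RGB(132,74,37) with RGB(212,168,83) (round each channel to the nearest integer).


Multiply: C = A×B/255, rounded to nearest integer
R: 132×212/255 = 27984/255 ≈ 109.741 → 110
G: 74×168/255 = 12432/255 ≈ 48.753 → 49
B: 37×83/255 = 3071/255 ≈ 12.043 → 12
= RGB(110, 49, 12)


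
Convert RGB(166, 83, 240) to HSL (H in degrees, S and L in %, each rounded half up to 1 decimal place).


Normalize: R'=166/255≈0.6510, G'=83/255≈0.3255, B'=240/255≈0.9412
Max=240/255, Min=83/255, Δ=Max-Min=157/255
L = (Max+Min)/2 = (240+83)/510 = 323/510 = 0.63333… → L = 63.3%
L > 0.5 → S = Δ/(2-Max-Min) = 157/(510-240-83) = 157/187 = 0.83957… → S = 84.0%
(the 1/255 factors cancel in S and H, so raw channel differences can be used)
Max is B' → H = 60 × ((R-G)/Δ + 4) = 60 × ((166-83)/157 + 4)
  83/157 + 4 = 0.5286… + 4 = 4.5286…
  H = 60 × 4.5286… = 271.719…° → H = 271.7°
= HSL(271.7°, 84.0%, 63.3%)


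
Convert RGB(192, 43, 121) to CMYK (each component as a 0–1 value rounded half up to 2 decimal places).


R'=192/255≈0.7529, G'=43/255≈0.1686, B'=121/255≈0.4745
K = 1 - max(R',G',B') = 1 - 192/255 = 63/255 = 0.24705… → 0.25
(1-R'-K)/(1-K) simplifies to (max-R)/max with max = 192:
C = (192-192)/192 = 0/192 = 0 → 0.00
M = (192-43)/192 = 149/192 = 0.77604… → 0.78
Y = (192-121)/192 = 71/192 = 0.36979… → 0.37
= CMYK(0.00, 0.78, 0.37, 0.25)


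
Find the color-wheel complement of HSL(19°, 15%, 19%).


Complement = opposite side of color wheel = hue + 180°
H' = (19 + 180) mod 360 = 199°
S and L unchanged.
= HSL(199°, 15%, 19%)


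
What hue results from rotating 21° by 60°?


New hue = (H + rotation) mod 360
New hue = (21 + 60) mod 360
= 81 mod 360
= 81°


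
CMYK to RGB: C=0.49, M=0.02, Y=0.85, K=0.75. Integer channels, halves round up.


R = 255 × (1-C) × (1-K) = 255 × 0.51 × 0.25 = 32.5125 → 33
G = 255 × (1-M) × (1-K) = 255 × 0.98 × 0.25 = 62.475 → 62
B = 255 × (1-Y) × (1-K) = 255 × 0.15 × 0.25 = 9.5625 → 10
= RGB(33, 62, 10)


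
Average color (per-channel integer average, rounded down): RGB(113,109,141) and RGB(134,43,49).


Midpoint: each channel = ⌊(C₁+C₂)/2⌋
R: ⌊(113+134)/2⌋ = 123
G: ⌊(109+43)/2⌋ = 76
B: ⌊(141+49)/2⌋ = 95
= RGB(123, 76, 95)


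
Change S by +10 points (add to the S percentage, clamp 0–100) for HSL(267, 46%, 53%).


Original S = 46%
Adjustment = +10 percentage points
New S = 46 + (10) = 56
Clamp to [0, 100] → 56
= HSL(267°, 56%, 53%)


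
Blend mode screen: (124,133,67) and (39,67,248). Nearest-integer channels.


Screen: C = 255 - (255-A)×(255-B)/255, rounded to nearest integer
R: 255 - (255-124)×(255-39)/255 = 255 - 28296/255 ≈ 255 - 110.965 = 144.035 → 144
G: 255 - (255-133)×(255-67)/255 = 255 - 22936/255 ≈ 255 - 89.945 = 165.055 → 165
B: 255 - (255-67)×(255-248)/255 = 255 - 1316/255 ≈ 255 - 5.161 = 249.839 → 250
= RGB(144, 165, 250)


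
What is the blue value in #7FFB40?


Color: #7FFB40
R = 7F = 127
G = FB = 251
B = 40 = 64
Blue = 64


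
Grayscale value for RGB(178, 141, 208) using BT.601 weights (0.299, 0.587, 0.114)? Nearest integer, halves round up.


Gray = 0.299×R + 0.587×G + 0.114×B
Gray = 0.299×178 + 0.587×141 + 0.114×208
Gray = 53.222 + 82.767 + 23.712
Gray = 159.701 → round half up → 160
Gray = 160


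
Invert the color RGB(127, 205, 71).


Invert: (255-R, 255-G, 255-B)
R: 255-127 = 128
G: 255-205 = 50
B: 255-71 = 184
= RGB(128, 50, 184)


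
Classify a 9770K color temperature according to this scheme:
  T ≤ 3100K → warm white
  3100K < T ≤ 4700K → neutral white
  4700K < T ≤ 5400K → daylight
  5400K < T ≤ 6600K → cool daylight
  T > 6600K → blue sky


Temperature: 9770K
9770K > 6600K → blue sky
Classification: blue sky


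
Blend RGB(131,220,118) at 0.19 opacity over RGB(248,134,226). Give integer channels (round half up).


C = α×F + (1-α)×B, with 1-α = 0.81
R: 0.19×131 + 0.81×248 = 24.89 + 200.88 = 225.77 → 226
G: 0.19×220 + 0.81×134 = 41.80 + 108.54 = 150.34 → 150
B: 0.19×118 + 0.81×226 = 22.42 + 183.06 = 205.48 → 205
= RGB(226, 150, 205)


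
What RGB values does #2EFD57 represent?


2E → 46 (R)
FD → 253 (G)
57 → 87 (B)
= RGB(46, 253, 87)


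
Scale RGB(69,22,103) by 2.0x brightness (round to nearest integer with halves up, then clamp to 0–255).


Multiply each channel by 2.0, round half up, clamp to [0, 255]
R: 69×2.0 = 138
G: 22×2.0 = 44
B: 103×2.0 = 206
= RGB(138, 44, 206)


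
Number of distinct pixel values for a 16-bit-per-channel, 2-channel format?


Total bits = 16 bits/channel × 2 channels = 32 bits
Distinct pixel values = 2^32
= 4,294,967,296 pixel values


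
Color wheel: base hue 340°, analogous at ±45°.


Base hue: 340°
Left analog: (340 - 45) mod 360 = 295°
Right analog: (340 + 45) mod 360 = 25°
Analogous hues = 295° and 25°


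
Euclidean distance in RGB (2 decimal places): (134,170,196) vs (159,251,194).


d = √[(R₁-R₂)² + (G₁-G₂)² + (B₁-B₂)²]
d = √[(134-159)² + (170-251)² + (196-194)²]
d = √[625 + 6561 + 4]
d = √7190
d ≈ 84.79


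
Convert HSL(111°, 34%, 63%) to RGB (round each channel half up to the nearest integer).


H=111°, S=0.34, L=0.63
C = (1-|2L-1|)×S = (1-|0.26|)×0.34 = 0.2516
H' = H/60 = 111/60 ≈ 1.8500; X = C×(1-|H' mod 2 - 1|) = 0.03774
m = L - C/2 = 0.63 - 0.1258 = 0.5042
Sector ⌊H'⌋ = 1 → (R',G',B') = (0.03774, 0.2516, 0.0)
RGB = ((R'+m)×255, (G'+m)×255, (B'+m)×255) = (138.1947, 192.729, 128.571)
Round half up → RGB(138, 193, 129)


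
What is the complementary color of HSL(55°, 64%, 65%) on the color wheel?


Complement = opposite side of color wheel = hue + 180°
H' = (55 + 180) mod 360 = 235°
S and L unchanged.
= HSL(235°, 64%, 65%)


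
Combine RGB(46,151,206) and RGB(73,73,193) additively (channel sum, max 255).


Additive: each channel = min(255, C₁+C₂)
R: 46+73 = 119 → 119
G: 151+73 = 224 → 224
B: 206+193 = 399 → 255
= RGB(119, 224, 255)


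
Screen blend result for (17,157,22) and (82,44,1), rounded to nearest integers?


Screen: C = 255 - (255-A)×(255-B)/255, rounded to nearest integer
R: 255 - (255-17)×(255-82)/255 = 255 - 41174/255 ≈ 255 - 161.467 = 93.533 → 94
G: 255 - (255-157)×(255-44)/255 = 255 - 20678/255 ≈ 255 - 81.090 = 173.910 → 174
B: 255 - (255-22)×(255-1)/255 = 255 - 59182/255 ≈ 255 - 232.086 = 22.914 → 23
= RGB(94, 174, 23)


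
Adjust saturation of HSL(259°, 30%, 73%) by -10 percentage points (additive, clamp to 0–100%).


Original S = 30%
Adjustment = -10 percentage points
New S = 30 + (-10) = 20
Clamp to [0, 100] → 20
= HSL(259°, 20%, 73%)


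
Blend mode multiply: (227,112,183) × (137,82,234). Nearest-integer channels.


Multiply: C = A×B/255, rounded to nearest integer
R: 227×137/255 = 31099/255 ≈ 121.957 → 122
G: 112×82/255 = 9184/255 ≈ 36.016 → 36
B: 183×234/255 = 42822/255 ≈ 167.929 → 168
= RGB(122, 36, 168)


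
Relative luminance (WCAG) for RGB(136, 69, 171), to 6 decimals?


Linearize each channel (sRGB transfer function): c = v/255; c_lin = c/12.92 if c ≤ 0.04045, else ((c+0.055)/1.055)^2.4
  R: 136/255 ≈ 0.533333 > 0.04045 → ((0.533333+0.055)/1.055)^2.4 ≈ 0.246201
  G: 69/255 ≈ 0.270588 > 0.04045 → ((0.270588+0.055)/1.055)^2.4 ≈ 0.059511
  B: 171/255 ≈ 0.670588 > 0.04045 → ((0.670588+0.055)/1.055)^2.4 ≈ 0.407240
R_lin = 0.246201, G_lin = 0.059511, B_lin = 0.407240
L = 0.2126×R + 0.7152×G + 0.0722×B
L = 0.2126×0.246201 + 0.7152×0.059511 + 0.0722×0.407240
L ≈ 0.124308


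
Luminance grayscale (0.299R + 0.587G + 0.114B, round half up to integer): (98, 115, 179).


Gray = 0.299×R + 0.587×G + 0.114×B
Gray = 0.299×98 + 0.587×115 + 0.114×179
Gray = 29.302 + 67.505 + 20.406
Gray = 117.213 → round half up → 117
Gray = 117


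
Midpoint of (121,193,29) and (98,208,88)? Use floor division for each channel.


Midpoint: each channel = ⌊(C₁+C₂)/2⌋
R: ⌊(121+98)/2⌋ = 109
G: ⌊(193+208)/2⌋ = 200
B: ⌊(29+88)/2⌋ = 58
= RGB(109, 200, 58)


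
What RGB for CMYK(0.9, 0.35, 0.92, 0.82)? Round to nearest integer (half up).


R = 255 × (1-C) × (1-K) = 255 × 0.10 × 0.18 = 4.59 → 5
G = 255 × (1-M) × (1-K) = 255 × 0.65 × 0.18 = 29.835 → 30
B = 255 × (1-Y) × (1-K) = 255 × 0.08 × 0.18 = 3.672 → 4
= RGB(5, 30, 4)


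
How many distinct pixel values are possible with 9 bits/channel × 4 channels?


Total bits = 9 bits/channel × 4 channels = 36 bits
Distinct pixel values = 2^36
= 68,719,476,736 pixel values


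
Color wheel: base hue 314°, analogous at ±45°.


Base hue: 314°
Left analog: (314 - 45) mod 360 = 269°
Right analog: (314 + 45) mod 360 = 359°
Analogous hues = 269° and 359°


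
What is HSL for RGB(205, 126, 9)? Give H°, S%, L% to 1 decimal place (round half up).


Normalize: R'=205/255≈0.8039, G'=126/255≈0.4941, B'=9/255≈0.0353
Max=205/255, Min=9/255, Δ=Max-Min=196/255
L = (Max+Min)/2 = (205+9)/510 = 214/510 = 0.41960… → L = 42.0%
L ≤ 0.5 → S = Δ/(Max+Min) = 196/(205+9) = 196/214 = 0.91588… → S = 91.6%
(the 1/255 factors cancel in S and H, so raw channel differences can be used)
Max is R' → H = 60 × (((G-B)/Δ) mod 6) = 60 × (((126-9)/196) mod 6)
  117/196 = 0.5969…
  H = 60 × 0.5969… = 35.816…° → H = 35.8°
= HSL(35.8°, 91.6%, 42.0%)


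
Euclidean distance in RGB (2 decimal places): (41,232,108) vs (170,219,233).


d = √[(R₁-R₂)² + (G₁-G₂)² + (B₁-B₂)²]
d = √[(41-170)² + (232-219)² + (108-233)²]
d = √[16641 + 169 + 15625]
d = √32435
d ≈ 180.10


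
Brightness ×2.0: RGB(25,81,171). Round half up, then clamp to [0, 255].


Multiply each channel by 2.0, round half up, clamp to [0, 255]
R: 25×2.0 = 50
G: 81×2.0 = 162
B: 171×2.0 = 342 → clamp → 255
= RGB(50, 162, 255)


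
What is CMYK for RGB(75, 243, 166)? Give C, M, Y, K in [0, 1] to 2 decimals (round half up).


R'=75/255≈0.2941, G'=243/255≈0.9529, B'=166/255≈0.6510
K = 1 - max(R',G',B') = 1 - 243/255 = 12/255 = 0.04705… → 0.05
(1-R'-K)/(1-K) simplifies to (max-R)/max with max = 243:
C = (243-75)/243 = 168/243 = 0.69135… → 0.69
M = (243-243)/243 = 0/243 = 0 → 0.00
Y = (243-166)/243 = 77/243 = 0.31687… → 0.32
= CMYK(0.69, 0.00, 0.32, 0.05)


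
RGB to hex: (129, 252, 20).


R = 129 → 81 (hex)
G = 252 → FC (hex)
B = 20 → 14 (hex)
Hex = #81FC14


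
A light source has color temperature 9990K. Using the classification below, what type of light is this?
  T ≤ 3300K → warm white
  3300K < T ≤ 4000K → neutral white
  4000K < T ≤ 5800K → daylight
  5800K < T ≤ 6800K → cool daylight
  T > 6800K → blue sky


Temperature: 9990K
9990K > 6800K → blue sky
Classification: blue sky


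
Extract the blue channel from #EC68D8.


Color: #EC68D8
R = EC = 236
G = 68 = 104
B = D8 = 216
Blue = 216


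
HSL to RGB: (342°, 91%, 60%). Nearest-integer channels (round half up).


H=342°, S=0.91, L=0.60
C = (1-|2L-1|)×S = (1-|0.20|)×0.91 = 0.728
H' = H/60 = 342/60 ≈ 5.7000; X = C×(1-|H' mod 2 - 1|) = 0.2184
m = L - C/2 = 0.60 - 0.364 = 0.236
Sector ⌊H'⌋ = 5 → (R',G',B') = (0.728, 0.0, 0.2184)
RGB = ((R'+m)×255, (G'+m)×255, (B'+m)×255) = (245.82, 60.18, 115.872)
Round half up → RGB(246, 60, 116)


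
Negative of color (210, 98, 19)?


Invert: (255-R, 255-G, 255-B)
R: 255-210 = 45
G: 255-98 = 157
B: 255-19 = 236
= RGB(45, 157, 236)


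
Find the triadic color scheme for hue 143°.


Triadic: equally spaced at 120° intervals
H1 = 143°
H2 = (143 + 120) mod 360 = 263°
H3 = (143 + 240) mod 360 = 23°
Triadic = 143°, 263°, 23°


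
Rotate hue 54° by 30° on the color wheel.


New hue = (H + rotation) mod 360
New hue = (54 + 30) mod 360
= 84 mod 360
= 84°


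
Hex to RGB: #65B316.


65 → 101 (R)
B3 → 179 (G)
16 → 22 (B)
= RGB(101, 179, 22)


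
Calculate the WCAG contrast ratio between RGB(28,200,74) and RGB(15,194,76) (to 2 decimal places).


Linearize each sRGB channel c=v/255: c/12.92 if c ≤ 0.04045 else ((c+0.055)/1.055)^2.4
L = 0.2126×R_lin + 0.7152×G_lin + 0.0722×B_lin
Color 1 (28,200,74):
  R=28: 28/255≈0.1098 > 0.04045 → ((0.1098+0.055)/1.055)^2.4 ≈ 0.01161
  G=200: 200/255≈0.7843 > 0.04045 → ((0.7843+0.055)/1.055)^2.4 ≈ 0.57758
  B=74: 74/255≈0.2902 > 0.04045 → ((0.2902+0.055)/1.055)^2.4 ≈ 0.06848
  L1 = 0.2126×0.01161 + 0.7152×0.57758 + 0.0722×0.06848 ≈ 0.42050
Color 2 (15,194,76):
  R=15: 15/255≈0.0588 > 0.04045 → ((0.0588+0.055)/1.055)^2.4 ≈ 0.00478
  G=194: 194/255≈0.7608 > 0.04045 → ((0.7608+0.055)/1.055)^2.4 ≈ 0.53948
  B=76: 76/255≈0.2980 > 0.04045 → ((0.2980+0.055)/1.055)^2.4 ≈ 0.07227
  L2 = 0.2126×0.00478 + 0.7152×0.53948 + 0.0722×0.07227 ≈ 0.39207
Lighter = 0.42050, Darker = 0.39207
Ratio = (L_lighter + 0.05) / (L_darker + 0.05)
Ratio = (0.42050 + 0.05) / (0.39207 + 0.05) = 0.47050 / 0.44207 ≈ 1.0643
Ratio ≈ 1.06:1


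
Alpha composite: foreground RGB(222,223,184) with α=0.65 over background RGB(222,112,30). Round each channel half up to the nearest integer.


C = α×F + (1-α)×B, with 1-α = 0.35
R: 0.65×222 + 0.35×222 = 144.30 + 77.70 = 222.00 → 222
G: 0.65×223 + 0.35×112 = 144.95 + 39.20 = 184.15 → 184
B: 0.65×184 + 0.35×30 = 119.60 + 10.50 = 130.10 → 130
= RGB(222, 184, 130)


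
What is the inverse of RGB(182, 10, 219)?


Invert: (255-R, 255-G, 255-B)
R: 255-182 = 73
G: 255-10 = 245
B: 255-219 = 36
= RGB(73, 245, 36)


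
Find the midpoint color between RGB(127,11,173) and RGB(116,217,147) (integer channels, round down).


Midpoint: each channel = ⌊(C₁+C₂)/2⌋
R: ⌊(127+116)/2⌋ = 121
G: ⌊(11+217)/2⌋ = 114
B: ⌊(173+147)/2⌋ = 160
= RGB(121, 114, 160)


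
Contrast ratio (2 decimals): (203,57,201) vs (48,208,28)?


Linearize each sRGB channel c=v/255: c/12.92 if c ≤ 0.04045 else ((c+0.055)/1.055)^2.4
L = 0.2126×R_lin + 0.7152×G_lin + 0.0722×B_lin
Color 1 (203,57,201):
  R=203: 203/255≈0.7961 > 0.04045 → ((0.7961+0.055)/1.055)^2.4 ≈ 0.59720
  G=57: 57/255≈0.2235 > 0.04045 → ((0.2235+0.055)/1.055)^2.4 ≈ 0.04092
  B=201: 201/255≈0.7882 > 0.04045 → ((0.7882+0.055)/1.055)^2.4 ≈ 0.58408
  L1 = 0.2126×0.59720 + 0.7152×0.04092 + 0.0722×0.58408 ≈ 0.19840
Color 2 (48,208,28):
  R=48: 48/255≈0.1882 > 0.04045 → ((0.1882+0.055)/1.055)^2.4 ≈ 0.02956
  G=208: 208/255≈0.8157 > 0.04045 → ((0.8157+0.055)/1.055)^2.4 ≈ 0.63076
  B=28: 28/255≈0.1098 > 0.04045 → ((0.1098+0.055)/1.055)^2.4 ≈ 0.01161
  L2 = 0.2126×0.02956 + 0.7152×0.63076 + 0.0722×0.01161 ≈ 0.45824
Lighter = 0.45824, Darker = 0.19840
Ratio = (L_lighter + 0.05) / (L_darker + 0.05)
Ratio = (0.45824 + 0.05) / (0.19840 + 0.05) = 0.50824 / 0.24840 ≈ 2.0461
Ratio ≈ 2.05:1


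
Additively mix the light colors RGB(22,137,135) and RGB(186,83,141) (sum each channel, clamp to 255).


Additive: each channel = min(255, C₁+C₂)
R: 22+186 = 208 → 208
G: 137+83 = 220 → 220
B: 135+141 = 276 → 255
= RGB(208, 220, 255)


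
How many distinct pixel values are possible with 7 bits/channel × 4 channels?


Total bits = 7 bits/channel × 4 channels = 28 bits
Distinct pixel values = 2^28
= 268,435,456 pixel values


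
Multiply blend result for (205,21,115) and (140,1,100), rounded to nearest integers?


Multiply: C = A×B/255, rounded to nearest integer
R: 205×140/255 = 28700/255 ≈ 112.549 → 113
G: 21×1/255 = 21/255 ≈ 0.082 → 0
B: 115×100/255 = 11500/255 ≈ 45.098 → 45
= RGB(113, 0, 45)


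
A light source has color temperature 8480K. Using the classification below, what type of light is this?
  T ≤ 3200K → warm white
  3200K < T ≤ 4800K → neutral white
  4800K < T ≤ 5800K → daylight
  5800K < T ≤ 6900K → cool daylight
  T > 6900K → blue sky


Temperature: 8480K
8480K > 6900K → blue sky
Classification: blue sky


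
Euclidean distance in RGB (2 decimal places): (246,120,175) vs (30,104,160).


d = √[(R₁-R₂)² + (G₁-G₂)² + (B₁-B₂)²]
d = √[(246-30)² + (120-104)² + (175-160)²]
d = √[46656 + 256 + 225]
d = √47137
d ≈ 217.11


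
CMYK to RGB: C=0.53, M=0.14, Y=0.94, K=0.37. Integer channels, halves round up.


R = 255 × (1-C) × (1-K) = 255 × 0.47 × 0.63 = 75.5055 → 76
G = 255 × (1-M) × (1-K) = 255 × 0.86 × 0.63 = 138.159 → 138
B = 255 × (1-Y) × (1-K) = 255 × 0.06 × 0.63 = 9.639 → 10
= RGB(76, 138, 10)


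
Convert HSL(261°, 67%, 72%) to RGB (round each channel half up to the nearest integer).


H=261°, S=0.67, L=0.72
C = (1-|2L-1|)×S = (1-|0.44|)×0.67 = 0.3752
H' = H/60 = 261/60 ≈ 4.3500; X = C×(1-|H' mod 2 - 1|) = 0.13132
m = L - C/2 = 0.72 - 0.1876 = 0.5324
Sector ⌊H'⌋ = 4 → (R',G',B') = (0.13132, 0.0, 0.3752)
RGB = ((R'+m)×255, (G'+m)×255, (B'+m)×255) = (169.2486, 135.762, 231.438)
Round half up → RGB(169, 136, 231)


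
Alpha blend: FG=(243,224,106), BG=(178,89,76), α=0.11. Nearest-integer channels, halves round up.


C = α×F + (1-α)×B, with 1-α = 0.89
R: 0.11×243 + 0.89×178 = 26.73 + 158.42 = 185.15 → 185
G: 0.11×224 + 0.89×89 = 24.64 + 79.21 = 103.85 → 104
B: 0.11×106 + 0.89×76 = 11.66 + 67.64 = 79.30 → 79
= RGB(185, 104, 79)


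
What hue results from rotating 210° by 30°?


New hue = (H + rotation) mod 360
New hue = (210 + 30) mod 360
= 240 mod 360
= 240°


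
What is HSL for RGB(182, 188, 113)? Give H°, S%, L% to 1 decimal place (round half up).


Normalize: R'=182/255≈0.7137, G'=188/255≈0.7373, B'=113/255≈0.4431
Max=188/255, Min=113/255, Δ=Max-Min=75/255
L = (Max+Min)/2 = (188+113)/510 = 301/510 = 0.59019… → L = 59.0%
L > 0.5 → S = Δ/(2-Max-Min) = 75/(510-188-113) = 75/209 = 0.35885… → S = 35.9%
(the 1/255 factors cancel in S and H, so raw channel differences can be used)
Max is G' → H = 60 × ((B-R)/Δ + 2) = 60 × ((113-182)/75 + 2)
  -69/75 + 2 = -0.92 + 2 = 1.08
  H = 60 × 1.08 = 64.8° → H = 64.8°
= HSL(64.8°, 35.9%, 59.0%)


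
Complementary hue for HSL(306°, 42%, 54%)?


Complement = opposite side of color wheel = hue + 180°
H' = (306 + 180) mod 360 = 126°
S and L unchanged.
= HSL(126°, 42%, 54%)


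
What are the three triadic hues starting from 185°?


Triadic: equally spaced at 120° intervals
H1 = 185°
H2 = (185 + 120) mod 360 = 305°
H3 = (185 + 240) mod 360 = 65°
Triadic = 185°, 305°, 65°


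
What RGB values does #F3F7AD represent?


F3 → 243 (R)
F7 → 247 (G)
AD → 173 (B)
= RGB(243, 247, 173)


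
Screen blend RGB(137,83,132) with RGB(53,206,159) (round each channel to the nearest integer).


Screen: C = 255 - (255-A)×(255-B)/255, rounded to nearest integer
R: 255 - (255-137)×(255-53)/255 = 255 - 23836/255 ≈ 255 - 93.475 = 161.525 → 162
G: 255 - (255-83)×(255-206)/255 = 255 - 8428/255 ≈ 255 - 33.051 = 221.949 → 222
B: 255 - (255-132)×(255-159)/255 = 255 - 11808/255 ≈ 255 - 46.306 = 208.694 → 209
= RGB(162, 222, 209)


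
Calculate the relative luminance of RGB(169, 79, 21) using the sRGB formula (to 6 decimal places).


Linearize each channel (sRGB transfer function): c = v/255; c_lin = c/12.92 if c ≤ 0.04045, else ((c+0.055)/1.055)^2.4
  R: 169/255 ≈ 0.662745 > 0.04045 → ((0.662745+0.055)/1.055)^2.4 ≈ 0.396755
  G: 79/255 ≈ 0.309804 > 0.04045 → ((0.309804+0.055)/1.055)^2.4 ≈ 0.078187
  B: 21/255 ≈ 0.082353 > 0.04045 → ((0.082353+0.055)/1.055)^2.4 ≈ 0.007499
R_lin = 0.396755, G_lin = 0.078187, B_lin = 0.007499
L = 0.2126×R + 0.7152×G + 0.0722×B
L = 0.2126×0.396755 + 0.7152×0.078187 + 0.0722×0.007499
L ≈ 0.140811


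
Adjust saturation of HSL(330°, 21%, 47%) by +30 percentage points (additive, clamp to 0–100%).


Original S = 21%
Adjustment = +30 percentage points
New S = 21 + (30) = 51
Clamp to [0, 100] → 51
= HSL(330°, 51%, 47%)


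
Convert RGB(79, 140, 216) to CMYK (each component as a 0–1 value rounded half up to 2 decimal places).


R'=79/255≈0.3098, G'=140/255≈0.5490, B'=216/255≈0.8471
K = 1 - max(R',G',B') = 1 - 216/255 = 39/255 = 0.15294… → 0.15
(1-R'-K)/(1-K) simplifies to (max-R)/max with max = 216:
C = (216-79)/216 = 137/216 = 0.63425… → 0.63
M = (216-140)/216 = 76/216 = 0.35185… → 0.35
Y = (216-216)/216 = 0/216 = 0 → 0.00
= CMYK(0.63, 0.35, 0.00, 0.15)


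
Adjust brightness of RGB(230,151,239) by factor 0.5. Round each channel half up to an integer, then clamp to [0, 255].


Multiply each channel by 0.5, round half up, clamp to [0, 255]
R: 230×0.5 = 115
G: 151×0.5 = 75.5 → round → 76
B: 239×0.5 = 119.5 → round → 120
= RGB(115, 76, 120)


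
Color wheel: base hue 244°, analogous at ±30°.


Base hue: 244°
Left analog: (244 - 30) mod 360 = 214°
Right analog: (244 + 30) mod 360 = 274°
Analogous hues = 214° and 274°


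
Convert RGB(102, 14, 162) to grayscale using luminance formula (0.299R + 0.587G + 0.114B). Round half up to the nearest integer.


Gray = 0.299×R + 0.587×G + 0.114×B
Gray = 0.299×102 + 0.587×14 + 0.114×162
Gray = 30.498 + 8.218 + 18.468
Gray = 57.184 → round half up → 57
Gray = 57


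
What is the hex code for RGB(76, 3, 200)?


R = 76 → 4C (hex)
G = 3 → 03 (hex)
B = 200 → C8 (hex)
Hex = #4C03C8


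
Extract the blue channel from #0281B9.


Color: #0281B9
R = 02 = 2
G = 81 = 129
B = B9 = 185
Blue = 185


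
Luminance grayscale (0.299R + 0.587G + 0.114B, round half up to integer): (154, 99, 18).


Gray = 0.299×R + 0.587×G + 0.114×B
Gray = 0.299×154 + 0.587×99 + 0.114×18
Gray = 46.046 + 58.113 + 2.052
Gray = 106.211 → round half up → 106
Gray = 106


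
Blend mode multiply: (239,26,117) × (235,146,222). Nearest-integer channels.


Multiply: C = A×B/255, rounded to nearest integer
R: 239×235/255 = 56165/255 ≈ 220.255 → 220
G: 26×146/255 = 3796/255 ≈ 14.886 → 15
B: 117×222/255 = 25974/255 ≈ 101.859 → 102
= RGB(220, 15, 102)


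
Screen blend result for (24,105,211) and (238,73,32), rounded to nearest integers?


Screen: C = 255 - (255-A)×(255-B)/255, rounded to nearest integer
R: 255 - (255-24)×(255-238)/255 = 255 - 3927/255 ≈ 255 - 15.400 = 239.600 → 240
G: 255 - (255-105)×(255-73)/255 = 255 - 27300/255 ≈ 255 - 107.059 = 147.941 → 148
B: 255 - (255-211)×(255-32)/255 = 255 - 9812/255 ≈ 255 - 38.478 = 216.522 → 217
= RGB(240, 148, 217)


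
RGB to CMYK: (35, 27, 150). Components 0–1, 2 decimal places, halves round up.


R'=35/255≈0.1373, G'=27/255≈0.1059, B'=150/255≈0.5882
K = 1 - max(R',G',B') = 1 - 150/255 = 105/255 = 0.41176… → 0.41
(1-R'-K)/(1-K) simplifies to (max-R)/max with max = 150:
C = (150-35)/150 = 115/150 = 0.76666… → 0.77
M = (150-27)/150 = 123/150 = 0.82 → 0.82
Y = (150-150)/150 = 0/150 = 0 → 0.00
= CMYK(0.77, 0.82, 0.00, 0.41)


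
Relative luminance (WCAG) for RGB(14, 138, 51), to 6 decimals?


Linearize each channel (sRGB transfer function): c = v/255; c_lin = c/12.92 if c ≤ 0.04045, else ((c+0.055)/1.055)^2.4
  R: 14/255 ≈ 0.054902 > 0.04045 → ((0.054902+0.055)/1.055)^2.4 ≈ 0.004391
  G: 138/255 ≈ 0.541176 > 0.04045 → ((0.541176+0.055)/1.055)^2.4 ≈ 0.254152
  B: 51/255 ≈ 0.200000 > 0.04045 → ((0.200000+0.055)/1.055)^2.4 ≈ 0.033105
R_lin = 0.004391, G_lin = 0.254152, B_lin = 0.033105
L = 0.2126×R + 0.7152×G + 0.0722×B
L = 0.2126×0.004391 + 0.7152×0.254152 + 0.0722×0.033105
L ≈ 0.185093


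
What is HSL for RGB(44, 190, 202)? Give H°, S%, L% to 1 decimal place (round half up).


Normalize: R'=44/255≈0.1725, G'=190/255≈0.7451, B'=202/255≈0.7922
Max=202/255, Min=44/255, Δ=Max-Min=158/255
L = (Max+Min)/2 = (202+44)/510 = 246/510 = 0.48235… → L = 48.2%
L ≤ 0.5 → S = Δ/(Max+Min) = 158/(202+44) = 158/246 = 0.64227… → S = 64.2%
(the 1/255 factors cancel in S and H, so raw channel differences can be used)
Max is B' → H = 60 × ((R-G)/Δ + 4) = 60 × ((44-190)/158 + 4)
  -146/158 + 4 = -0.9240… + 4 = 3.0759…
  H = 60 × 3.0759… = 184.556…° → H = 184.6°
= HSL(184.6°, 64.2%, 48.2%)


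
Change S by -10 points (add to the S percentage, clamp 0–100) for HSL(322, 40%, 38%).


Original S = 40%
Adjustment = -10 percentage points
New S = 40 + (-10) = 30
Clamp to [0, 100] → 30
= HSL(322°, 30%, 38%)


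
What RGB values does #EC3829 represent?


EC → 236 (R)
38 → 56 (G)
29 → 41 (B)
= RGB(236, 56, 41)


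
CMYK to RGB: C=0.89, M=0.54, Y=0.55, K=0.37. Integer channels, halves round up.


R = 255 × (1-C) × (1-K) = 255 × 0.11 × 0.63 = 17.6715 → 18
G = 255 × (1-M) × (1-K) = 255 × 0.46 × 0.63 = 73.899 → 74
B = 255 × (1-Y) × (1-K) = 255 × 0.45 × 0.63 = 72.2925 → 72
= RGB(18, 74, 72)


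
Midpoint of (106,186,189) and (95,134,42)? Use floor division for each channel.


Midpoint: each channel = ⌊(C₁+C₂)/2⌋
R: ⌊(106+95)/2⌋ = 100
G: ⌊(186+134)/2⌋ = 160
B: ⌊(189+42)/2⌋ = 115
= RGB(100, 160, 115)


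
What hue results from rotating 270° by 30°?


New hue = (H + rotation) mod 360
New hue = (270 + 30) mod 360
= 300 mod 360
= 300°


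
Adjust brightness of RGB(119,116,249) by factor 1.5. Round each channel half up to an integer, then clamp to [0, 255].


Multiply each channel by 1.5, round half up, clamp to [0, 255]
R: 119×1.5 = 178.5 → round → 179
G: 116×1.5 = 174
B: 249×1.5 = 373.5 → round → 374 → clamp → 255
= RGB(179, 174, 255)


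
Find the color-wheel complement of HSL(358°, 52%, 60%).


Complement = opposite side of color wheel = hue + 180°
H' = (358 + 180) mod 360 = 178°
S and L unchanged.
= HSL(178°, 52%, 60%)


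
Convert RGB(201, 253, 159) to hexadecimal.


R = 201 → C9 (hex)
G = 253 → FD (hex)
B = 159 → 9F (hex)
Hex = #C9FD9F


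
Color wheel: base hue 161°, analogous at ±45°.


Base hue: 161°
Left analog: (161 - 45) mod 360 = 116°
Right analog: (161 + 45) mod 360 = 206°
Analogous hues = 116° and 206°


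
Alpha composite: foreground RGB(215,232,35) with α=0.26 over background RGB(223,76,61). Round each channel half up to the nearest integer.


C = α×F + (1-α)×B, with 1-α = 0.74
R: 0.26×215 + 0.74×223 = 55.90 + 165.02 = 220.92 → 221
G: 0.26×232 + 0.74×76 = 60.32 + 56.24 = 116.56 → 117
B: 0.26×35 + 0.74×61 = 9.10 + 45.14 = 54.24 → 54
= RGB(221, 117, 54)


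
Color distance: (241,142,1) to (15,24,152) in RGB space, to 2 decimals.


d = √[(R₁-R₂)² + (G₁-G₂)² + (B₁-B₂)²]
d = √[(241-15)² + (142-24)² + (1-152)²]
d = √[51076 + 13924 + 22801]
d = √87801
d ≈ 296.31


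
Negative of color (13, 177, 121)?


Invert: (255-R, 255-G, 255-B)
R: 255-13 = 242
G: 255-177 = 78
B: 255-121 = 134
= RGB(242, 78, 134)


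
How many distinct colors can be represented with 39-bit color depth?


Colors = 2^bits = 2^39
= 549,755,813,888 colors


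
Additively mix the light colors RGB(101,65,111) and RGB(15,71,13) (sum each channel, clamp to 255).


Additive: each channel = min(255, C₁+C₂)
R: 101+15 = 116 → 116
G: 65+71 = 136 → 136
B: 111+13 = 124 → 124
= RGB(116, 136, 124)


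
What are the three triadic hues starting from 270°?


Triadic: equally spaced at 120° intervals
H1 = 270°
H2 = (270 + 120) mod 360 = 30°
H3 = (270 + 240) mod 360 = 150°
Triadic = 270°, 30°, 150°


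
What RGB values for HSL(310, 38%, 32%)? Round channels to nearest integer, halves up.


H=310°, S=0.38, L=0.32
C = (1-|2L-1|)×S = (1-|-0.36|)×0.38 = 0.2432
H' = H/60 = 310/60 ≈ 5.1667; X = C×(1-|H' mod 2 - 1|) ≈ 0.2027
m = L - C/2 = 0.32 - 0.1216 = 0.1984
Sector ⌊H'⌋ = 5 → (R',G',B') = (0.2432, 0.0, ≈0.2027)
RGB = ((R'+m)×255, (G'+m)×255, (B'+m)×255) = (112.608, 50.592, 102.272)
Round half up → RGB(113, 51, 102)


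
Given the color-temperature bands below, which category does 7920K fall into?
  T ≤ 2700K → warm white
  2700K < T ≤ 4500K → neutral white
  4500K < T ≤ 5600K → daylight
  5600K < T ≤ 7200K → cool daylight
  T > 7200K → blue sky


Temperature: 7920K
7920K > 7200K → blue sky
Classification: blue sky


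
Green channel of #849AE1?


Color: #849AE1
R = 84 = 132
G = 9A = 154
B = E1 = 225
Green = 154


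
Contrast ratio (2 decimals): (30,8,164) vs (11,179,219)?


Linearize each sRGB channel c=v/255: c/12.92 if c ≤ 0.04045 else ((c+0.055)/1.055)^2.4
L = 0.2126×R_lin + 0.7152×G_lin + 0.0722×B_lin
Color 1 (30,8,164):
  R=30: 30/255≈0.1176 > 0.04045 → ((0.1176+0.055)/1.055)^2.4 ≈ 0.01298
  G=8: 8/255≈0.0314 ≤ 0.04045 → 0.0314/12.92 ≈ 0.00243
  B=164: 164/255≈0.6431 > 0.04045 → ((0.6431+0.055)/1.055)^2.4 ≈ 0.37124
  L1 = 0.2126×0.01298 + 0.7152×0.00243 + 0.0722×0.37124 ≈ 0.03130
Color 2 (11,179,219):
  R=11: 11/255≈0.0431 > 0.04045 → ((0.0431+0.055)/1.055)^2.4 ≈ 0.00335
  G=179: 179/255≈0.7020 > 0.04045 → ((0.7020+0.055)/1.055)^2.4 ≈ 0.45079
  B=219: 219/255≈0.8588 > 0.04045 → ((0.8588+0.055)/1.055)^2.4 ≈ 0.70838
  L2 = 0.2126×0.00335 + 0.7152×0.45079 + 0.0722×0.70838 ≈ 0.37426
Lighter = 0.37426, Darker = 0.03130
Ratio = (L_lighter + 0.05) / (L_darker + 0.05)
Ratio = (0.37426 + 0.05) / (0.03130 + 0.05) = 0.42426 / 0.08130 ≈ 5.2184
Ratio ≈ 5.22:1


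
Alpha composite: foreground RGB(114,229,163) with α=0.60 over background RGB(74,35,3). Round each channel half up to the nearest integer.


C = α×F + (1-α)×B, with 1-α = 0.40
R: 0.60×114 + 0.40×74 = 68.40 + 29.60 = 98.00 → 98
G: 0.60×229 + 0.40×35 = 137.40 + 14.00 = 151.40 → 151
B: 0.60×163 + 0.40×3 = 97.80 + 1.20 = 99.00 → 99
= RGB(98, 151, 99)


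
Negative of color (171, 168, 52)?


Invert: (255-R, 255-G, 255-B)
R: 255-171 = 84
G: 255-168 = 87
B: 255-52 = 203
= RGB(84, 87, 203)


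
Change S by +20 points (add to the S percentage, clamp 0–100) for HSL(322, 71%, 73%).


Original S = 71%
Adjustment = +20 percentage points
New S = 71 + (20) = 91
Clamp to [0, 100] → 91
= HSL(322°, 91%, 73%)


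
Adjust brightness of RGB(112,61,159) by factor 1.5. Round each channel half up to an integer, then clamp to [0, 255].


Multiply each channel by 1.5, round half up, clamp to [0, 255]
R: 112×1.5 = 168
G: 61×1.5 = 91.5 → round → 92
B: 159×1.5 = 238.5 → round → 239
= RGB(168, 92, 239)


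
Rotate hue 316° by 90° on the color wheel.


New hue = (H + rotation) mod 360
New hue = (316 + 90) mod 360
= 406 mod 360
= 46°


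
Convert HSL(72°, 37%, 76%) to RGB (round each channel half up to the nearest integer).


H=72°, S=0.37, L=0.76
C = (1-|2L-1|)×S = (1-|0.52|)×0.37 = 0.1776
H' = H/60 = 72/60 ≈ 1.2000; X = C×(1-|H' mod 2 - 1|) = 0.14208
m = L - C/2 = 0.76 - 0.0888 = 0.6712
Sector ⌊H'⌋ = 1 → (R',G',B') = (0.14208, 0.1776, 0.0)
RGB = ((R'+m)×255, (G'+m)×255, (B'+m)×255) = (207.3864, 216.444, 171.156)
Round half up → RGB(207, 216, 171)


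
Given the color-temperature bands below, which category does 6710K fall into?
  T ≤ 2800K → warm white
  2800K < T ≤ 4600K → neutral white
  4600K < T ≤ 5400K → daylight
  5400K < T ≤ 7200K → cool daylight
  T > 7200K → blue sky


Temperature: 6710K
5400K < 6710K ≤ 7200K → cool daylight
Classification: cool daylight


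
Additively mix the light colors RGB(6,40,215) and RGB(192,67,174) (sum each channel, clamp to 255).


Additive: each channel = min(255, C₁+C₂)
R: 6+192 = 198 → 198
G: 40+67 = 107 → 107
B: 215+174 = 389 → 255
= RGB(198, 107, 255)


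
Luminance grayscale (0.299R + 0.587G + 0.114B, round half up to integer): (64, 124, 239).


Gray = 0.299×R + 0.587×G + 0.114×B
Gray = 0.299×64 + 0.587×124 + 0.114×239
Gray = 19.136 + 72.788 + 27.246
Gray = 119.170 → round half up → 119
Gray = 119


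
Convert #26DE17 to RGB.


26 → 38 (R)
DE → 222 (G)
17 → 23 (B)
= RGB(38, 222, 23)
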